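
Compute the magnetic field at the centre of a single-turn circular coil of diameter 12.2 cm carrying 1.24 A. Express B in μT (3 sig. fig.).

At the centre of a circular loop the Biot–Savart law gives B = μ₀I/(2R) (so R = 0.061 m).
B = (4π×10⁻⁷ × 1.24) / (2 × 0.061) = 1.28×10⁻⁵ T.

B ≈ 12.8 μT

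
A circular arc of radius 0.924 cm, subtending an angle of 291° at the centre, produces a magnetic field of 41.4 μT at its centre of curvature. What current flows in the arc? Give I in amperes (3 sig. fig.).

I ≈ 0.753 A

For a circular arc, B = μ₀Iφ/(4πR) with φ in radians; here φ = 5.079 rad.
So I = 4πRB/(μ₀φ) = 4π × 0.00924 × 4.14×10⁻⁵ / (4π×10⁻⁷ × 5.079) = 0.753 A.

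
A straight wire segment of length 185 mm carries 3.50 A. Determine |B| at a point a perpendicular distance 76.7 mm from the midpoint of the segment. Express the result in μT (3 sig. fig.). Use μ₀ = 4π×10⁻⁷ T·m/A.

B ≈ 7.03 μT

For a finite straight segment, B = (μ₀I/4πd)(sinθ₁ + sinθ₂), where θ₁, θ₂ are the angles from the perpendicular to each end.
The perpendicular from the point meets the wire at its midpoint, so each end is L/2 = 0.0925 m away along the wire.
sinθ₁ = 0.0925/√(0.0925²+0.0767²) = 0.7698; sinθ₂ = 0.0925/√(0.0925²+0.0767²) = 0.7698.
B = (4π×10⁻⁷ × 3.50) / (4π × 0.0767) × (0.7698 + 0.7698) = 7.03×10⁻⁶ T.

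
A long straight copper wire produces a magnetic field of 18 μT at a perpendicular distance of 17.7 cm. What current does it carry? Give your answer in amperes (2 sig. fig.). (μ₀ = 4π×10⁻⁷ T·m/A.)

For a long straight wire B = μ₀I/(2πd), so I = 2πdB/μ₀.
I = 2π × 0.177 × 1.80×10⁻⁵ / (4π×10⁻⁷) = 15.9 A.

I ≈ 16 A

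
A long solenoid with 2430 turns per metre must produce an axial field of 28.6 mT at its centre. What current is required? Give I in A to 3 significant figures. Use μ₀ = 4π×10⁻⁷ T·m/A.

I ≈ 9.37 A

Inside a long solenoid B = μ₀nI with n = 2430 m⁻¹, so I = B/(μ₀n).
I = 2.86×10⁻² / (4π×10⁻⁷ × 2430) = 9.37 A.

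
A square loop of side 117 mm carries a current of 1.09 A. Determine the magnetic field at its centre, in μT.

Each side is a finite straight segment at perpendicular distance d = a/(2 tan(π/4)) = 0.0585 m from the centre, with end-angles ±π/4.
One side contributes B₁ = (μ₀I/4πd)·2 sin(π/4) = 2.64×10⁻⁶ T.
All 4 sides add in the same direction: B = 4 × 2.64×10⁻⁶ = 1.05×10⁻⁵ T.

B ≈ 10.5 μT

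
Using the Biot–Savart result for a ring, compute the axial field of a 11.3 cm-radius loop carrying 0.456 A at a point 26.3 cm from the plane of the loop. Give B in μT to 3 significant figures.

On the axis of a circular loop, B = μ₀IR² / [2(R²+z²)^(3/2)].
R² + z² = (0.113)² + (0.263)² = 0.08194 m², and (R²+z²)^(3/2) = 2.35×10⁻² m³.
B = (4π×10⁻⁷ × 0.456 × 0.01277) / (2 × 2.35×10⁻²) = 1.56×10⁻⁷ T.

B ≈ 0.156 μT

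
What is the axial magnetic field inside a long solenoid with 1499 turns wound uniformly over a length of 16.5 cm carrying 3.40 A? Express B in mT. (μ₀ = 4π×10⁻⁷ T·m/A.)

B ≈ 38.8 mT

Inside a long solenoid, B = μ₀nI with n = 9085 turns/m.
B = 4π×10⁻⁷ × 9085 × 3.40 = 3.88×10⁻² T.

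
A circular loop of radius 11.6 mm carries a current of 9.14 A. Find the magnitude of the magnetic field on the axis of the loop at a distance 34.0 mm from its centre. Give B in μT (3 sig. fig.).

B ≈ 16.7 μT

On the axis of a circular loop, B = μ₀IR² / [2(R²+z²)^(3/2)].
R² + z² = (0.0116)² + (0.034)² = 0.001291 m², and (R²+z²)^(3/2) = 4.64×10⁻⁵ m³.
B = (4π×10⁻⁷ × 9.14 × 0.0001346) / (2 × 4.64×10⁻⁵) = 1.67×10⁻⁵ T.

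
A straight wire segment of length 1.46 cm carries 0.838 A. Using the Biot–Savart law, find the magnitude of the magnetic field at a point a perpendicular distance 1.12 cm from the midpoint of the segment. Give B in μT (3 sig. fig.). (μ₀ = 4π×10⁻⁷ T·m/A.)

B ≈ 8.17 μT

For a finite straight segment, B = (μ₀I/4πd)(sinθ₁ + sinθ₂), where θ₁, θ₂ are the angles from the perpendicular to each end.
The perpendicular from the point meets the wire at its midpoint, so each end is L/2 = 0.0073 m away along the wire.
sinθ₁ = 0.0073/√(0.0073²+0.0112²) = 0.5460; sinθ₂ = 0.0073/√(0.0073²+0.0112²) = 0.5460.
B = (4π×10⁻⁷ × 0.838) / (4π × 0.0112) × (0.5460 + 0.5460) = 8.17×10⁻⁶ T.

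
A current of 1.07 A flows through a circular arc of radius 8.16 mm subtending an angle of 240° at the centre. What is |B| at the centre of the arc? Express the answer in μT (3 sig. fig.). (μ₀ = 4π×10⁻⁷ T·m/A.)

B ≈ 54.9 μT

The Biot–Savart field of a circular arc at its centre is B = μ₀Iφ/(4πR), with φ = 4.189 rad.
B = (4π×10⁻⁷ × 1.07 × 4.189) / (4π × 0.00816) = 5.49×10⁻⁵ T.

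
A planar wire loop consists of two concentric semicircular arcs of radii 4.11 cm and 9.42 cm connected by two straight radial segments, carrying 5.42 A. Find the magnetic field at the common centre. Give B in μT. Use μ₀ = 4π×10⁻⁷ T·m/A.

B ≈ 23.4 μT

The radial connectors point toward the centre, so dl × r̂ = 0 and they contribute nothing.
Each semicircle gives μ₀I/(4R): inner arc 4.14×10⁻⁵ T, outer arc 1.81×10⁻⁵ T.
The two arcs carry current in opposite angular senses, so their fields oppose: B = |4.14×10⁻⁵ − 1.81×10⁻⁵| = 2.34×10⁻⁵ T.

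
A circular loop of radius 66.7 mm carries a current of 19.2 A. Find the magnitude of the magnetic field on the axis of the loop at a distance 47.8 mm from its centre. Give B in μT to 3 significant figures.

B ≈ 97.1 μT

On the axis of a circular loop, B = μ₀IR² / [2(R²+z²)^(3/2)].
R² + z² = (0.0667)² + (0.0478)² = 0.006734 m², and (R²+z²)^(3/2) = 5.53×10⁻⁴ m³.
B = (4π×10⁻⁷ × 19.2 × 0.004449) / (2 × 5.53×10⁻⁴) = 9.71×10⁻⁵ T.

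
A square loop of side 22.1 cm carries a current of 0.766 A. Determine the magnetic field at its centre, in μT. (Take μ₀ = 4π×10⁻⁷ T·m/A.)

Each side is a finite straight segment at perpendicular distance d = a/(2 tan(π/4)) = 0.1105 m from the centre, with end-angles ±π/4.
One side contributes B₁ = (μ₀I/4πd)·2 sin(π/4) = 9.80×10⁻⁷ T.
All 4 sides add in the same direction: B = 4 × 9.80×10⁻⁷ = 3.92×10⁻⁶ T.

B ≈ 3.92 μT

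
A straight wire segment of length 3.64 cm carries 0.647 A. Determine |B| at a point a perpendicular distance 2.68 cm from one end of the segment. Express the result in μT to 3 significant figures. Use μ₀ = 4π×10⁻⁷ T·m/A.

For a finite straight segment, B = (μ₀I/4πd)(sinθ₁ + sinθ₂), where θ₁, θ₂ are the angles from the perpendicular to each end.
The perpendicular foot is at one end, so the two end-offsets along the wire are 0 and L = 0.0364 m.
sinθ₁ = 0/√(0²+0.0268²) = 0.0000; sinθ₂ = 0.0364/√(0.0364²+0.0268²) = 0.8053.
B = (4π×10⁻⁷ × 0.647) / (4π × 0.0268) × (0.0000 + 0.8053) = 1.94×10⁻⁶ T.

B ≈ 1.94 μT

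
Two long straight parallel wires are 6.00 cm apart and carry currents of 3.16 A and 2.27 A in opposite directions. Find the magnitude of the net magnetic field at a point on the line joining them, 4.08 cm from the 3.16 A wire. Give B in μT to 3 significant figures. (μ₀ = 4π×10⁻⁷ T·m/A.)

Each long wire gives B = μ₀I/(2πd). Distances are d₁ = 0.0408 m and d₂ = 0.0192 m.
B₁ = 1.55×10⁻⁵ T, B₂ = 2.36×10⁻⁵ T.
Between antiparallel currents both contributions point the same way, so they add. B = B₁ + B₂ = 1.55×10⁻⁵ + 2.36×10⁻⁵ = 3.91×10⁻⁵ T.

B ≈ 39.1 μT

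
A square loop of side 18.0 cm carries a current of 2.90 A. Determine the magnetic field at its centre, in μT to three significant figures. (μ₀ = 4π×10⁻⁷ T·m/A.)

B ≈ 18.2 μT

Each side is a finite straight segment at perpendicular distance d = a/(2 tan(π/4)) = 0.09 m from the centre, with end-angles ±π/4.
One side contributes B₁ = (μ₀I/4πd)·2 sin(π/4) = 4.56×10⁻⁶ T.
All 4 sides add in the same direction: B = 4 × 4.56×10⁻⁶ = 1.82×10⁻⁵ T.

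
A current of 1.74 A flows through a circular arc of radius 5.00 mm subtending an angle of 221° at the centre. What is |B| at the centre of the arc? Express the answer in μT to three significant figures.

The Biot–Savart field of a circular arc at its centre is B = μ₀Iφ/(4πR), with φ = 3.857 rad.
B = (4π×10⁻⁷ × 1.74 × 3.857) / (4π × 0.005) = 1.34×10⁻⁴ T.

B ≈ 134 μT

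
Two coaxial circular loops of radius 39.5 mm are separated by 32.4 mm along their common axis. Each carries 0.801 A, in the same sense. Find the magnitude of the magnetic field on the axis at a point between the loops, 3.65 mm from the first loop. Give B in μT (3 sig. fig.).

B ≈ 19.3 μT

Each loop contributes B = μ₀IR²/[2(R²+z²)^(3/2)] on the axis, with z measured from that loop.
Loop 1 (z = 0.00365 m): B₁ = 1.26×10⁻⁵ T. Loop 2 (z = 0.02875 m): B₂ = 6.73×10⁻⁶ T.
The fields add: B = B₁ + B₂ = 1.93×10⁻⁵ T.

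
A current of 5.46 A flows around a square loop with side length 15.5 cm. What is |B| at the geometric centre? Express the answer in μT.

Each side is a finite straight segment at perpendicular distance d = a/(2 tan(π/4)) = 0.0775 m from the centre, with end-angles ±π/4.
One side contributes B₁ = (μ₀I/4πd)·2 sin(π/4) = 9.96×10⁻⁶ T.
All 4 sides add in the same direction: B = 4 × 9.96×10⁻⁶ = 3.99×10⁻⁵ T.

B ≈ 39.9 μT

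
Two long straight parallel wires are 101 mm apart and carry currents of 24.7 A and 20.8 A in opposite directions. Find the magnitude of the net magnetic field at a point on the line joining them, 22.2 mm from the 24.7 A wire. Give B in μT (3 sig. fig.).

Each long wire gives B = μ₀I/(2πd). Distances are d₁ = 0.0222 m and d₂ = 0.0788 m.
B₁ = 2.23×10⁻⁴ T, B₂ = 5.28×10⁻⁵ T.
Between antiparallel currents both contributions point the same way, so they add. B = B₁ + B₂ = 2.23×10⁻⁴ + 5.28×10⁻⁵ = 2.75×10⁻⁴ T.

B ≈ 275 μT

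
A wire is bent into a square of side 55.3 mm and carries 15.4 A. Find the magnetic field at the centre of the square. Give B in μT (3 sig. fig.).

B ≈ 315 μT

Each side is a finite straight segment at perpendicular distance d = a/(2 tan(π/4)) = 0.02765 m from the centre, with end-angles ±π/4.
One side contributes B₁ = (μ₀I/4πd)·2 sin(π/4) = 7.88×10⁻⁵ T.
All 4 sides add in the same direction: B = 4 × 7.88×10⁻⁵ = 3.15×10⁻⁴ T.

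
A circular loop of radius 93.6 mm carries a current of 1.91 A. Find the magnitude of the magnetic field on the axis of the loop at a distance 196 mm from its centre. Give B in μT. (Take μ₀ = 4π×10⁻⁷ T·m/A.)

B ≈ 1.03 μT

On the axis of a circular loop, B = μ₀IR² / [2(R²+z²)^(3/2)].
R² + z² = (0.0936)² + (0.196)² = 0.04718 m², and (R²+z²)^(3/2) = 1.02×10⁻² m³.
B = (4π×10⁻⁷ × 1.91 × 0.008761) / (2 × 1.02×10⁻²) = 1.03×10⁻⁶ T.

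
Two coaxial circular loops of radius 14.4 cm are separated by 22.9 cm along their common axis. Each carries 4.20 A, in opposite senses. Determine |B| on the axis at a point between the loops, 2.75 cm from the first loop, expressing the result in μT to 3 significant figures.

Each loop contributes B = μ₀IR²/[2(R²+z²)^(3/2)] on the axis, with z measured from that loop.
Loop 1 (z = 0.0275 m): B₁ = 1.74×10⁻⁵ T. Loop 2 (z = 0.2015 m): B₂ = 3.60×10⁻⁶ T.
The fields oppose: B = |B₁ − B₂| = 1.38×10⁻⁵ T.

B ≈ 13.8 μT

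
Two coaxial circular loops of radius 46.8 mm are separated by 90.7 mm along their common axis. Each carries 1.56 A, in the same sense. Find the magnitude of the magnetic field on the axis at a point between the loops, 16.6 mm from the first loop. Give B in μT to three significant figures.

Each loop contributes B = μ₀IR²/[2(R²+z²)^(3/2)] on the axis, with z measured from that loop.
Loop 1 (z = 0.0166 m): B₁ = 1.75×10⁻⁵ T. Loop 2 (z = 0.0741 m): B₂ = 3.19×10⁻⁶ T.
The fields add: B = B₁ + B₂ = 2.07×10⁻⁵ T.

B ≈ 20.7 μT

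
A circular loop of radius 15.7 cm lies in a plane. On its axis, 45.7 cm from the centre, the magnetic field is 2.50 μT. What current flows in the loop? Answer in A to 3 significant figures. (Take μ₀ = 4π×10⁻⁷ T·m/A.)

I ≈ 18.2 A

On the axis of a loop, B = μ₀IR²/[2(R²+z²)^(3/2)], so I = 2B(R²+z²)^(3/2)/(μ₀R²).
R² + z² = 0.02465 + 0.2088 = 0.2335 m²; raised to 3/2 gives 0.113 m³.
I = 2 × 2.50×10⁻⁶ × 0.113 / (1.26×10⁻⁶ × 0.02465) = 18.2 A.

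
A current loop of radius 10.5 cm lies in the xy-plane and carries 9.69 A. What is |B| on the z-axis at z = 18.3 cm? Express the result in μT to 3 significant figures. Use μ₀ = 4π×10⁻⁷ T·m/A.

On the axis of a circular loop, B = μ₀IR² / [2(R²+z²)^(3/2)].
R² + z² = (0.105)² + (0.183)² = 0.04451 m², and (R²+z²)^(3/2) = 9.39×10⁻³ m³.
B = (4π×10⁻⁷ × 9.69 × 0.01102) / (2 × 9.39×10⁻³) = 7.15×10⁻⁶ T.

B ≈ 7.15 μT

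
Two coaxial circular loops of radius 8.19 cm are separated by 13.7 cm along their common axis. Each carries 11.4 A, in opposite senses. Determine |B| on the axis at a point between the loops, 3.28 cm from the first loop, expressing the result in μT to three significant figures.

B ≈ 49.3 μT

Each loop contributes B = μ₀IR²/[2(R²+z²)^(3/2)] on the axis, with z measured from that loop.
Loop 1 (z = 0.0328 m): B₁ = 7.00×10⁻⁵ T. Loop 2 (z = 0.1042 m): B₂ = 2.06×10⁻⁵ T.
The fields oppose: B = |B₁ − B₂| = 4.93×10⁻⁵ T.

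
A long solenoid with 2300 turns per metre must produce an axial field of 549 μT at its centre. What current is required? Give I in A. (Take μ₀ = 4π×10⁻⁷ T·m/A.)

Inside a long solenoid B = μ₀nI with n = 2300 m⁻¹, so I = B/(μ₀n).
I = 5.49×10⁻⁴ / (4π×10⁻⁷ × 2300) = 0.190 A.

I ≈ 0.190 A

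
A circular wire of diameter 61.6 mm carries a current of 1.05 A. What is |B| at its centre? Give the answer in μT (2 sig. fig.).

At the centre of a circular loop the Biot–Savart law gives B = μ₀I/(2R) (so R = 0.0308 m).
B = (4π×10⁻⁷ × 1.05) / (2 × 0.0308) = 2.14×10⁻⁵ T.

B ≈ 21 μT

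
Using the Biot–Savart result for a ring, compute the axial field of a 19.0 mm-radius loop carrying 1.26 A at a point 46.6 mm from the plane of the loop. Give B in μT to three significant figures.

B ≈ 2.24 μT

On the axis of a circular loop, B = μ₀IR² / [2(R²+z²)^(3/2)].
R² + z² = (0.019)² + (0.0466)² = 0.002533 m², and (R²+z²)^(3/2) = 1.27×10⁻⁴ m³.
B = (4π×10⁻⁷ × 1.26 × 0.000361) / (2 × 1.27×10⁻⁴) = 2.24×10⁻⁶ T.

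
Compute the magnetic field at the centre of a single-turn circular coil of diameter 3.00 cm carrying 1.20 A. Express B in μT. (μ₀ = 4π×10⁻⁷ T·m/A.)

B ≈ 50.3 μT

At the centre of a circular loop the Biot–Savart law gives B = μ₀I/(2R) (so R = 0.015 m).
B = (4π×10⁻⁷ × 1.20) / (2 × 0.015) = 5.03×10⁻⁵ T.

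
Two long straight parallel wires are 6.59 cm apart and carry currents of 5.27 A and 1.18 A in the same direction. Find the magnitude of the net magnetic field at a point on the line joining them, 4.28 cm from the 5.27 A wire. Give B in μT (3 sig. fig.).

B ≈ 14.4 μT

Each long wire gives B = μ₀I/(2πd). Distances are d₁ = 0.0428 m and d₂ = 0.0231 m.
B₁ = 2.46×10⁻⁵ T, B₂ = 1.02×10⁻⁵ T.
Between parallel currents the two contributions point in opposite directions, so they subtract. B = |B₁ − B₂| = |2.46×10⁻⁵ − 1.02×10⁻⁵| = 1.44×10⁻⁵ T.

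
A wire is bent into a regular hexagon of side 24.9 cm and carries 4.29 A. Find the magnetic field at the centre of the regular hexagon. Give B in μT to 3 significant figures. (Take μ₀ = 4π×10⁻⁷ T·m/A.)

Each side is a finite straight segment at perpendicular distance d = a/(2 tan(π/6)) = 0.2156 m from the centre, with end-angles ±π/6.
One side contributes B₁ = (μ₀I/4πd)·2 sin(π/6) = 1.99×10⁻⁶ T.
All 6 sides add in the same direction: B = 6 × 1.99×10⁻⁶ = 1.19×10⁻⁵ T.

B ≈ 11.9 μT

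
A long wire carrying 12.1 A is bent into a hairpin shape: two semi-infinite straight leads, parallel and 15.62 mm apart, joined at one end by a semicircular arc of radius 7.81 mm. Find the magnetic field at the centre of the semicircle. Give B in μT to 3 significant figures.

B ≈ 797 μT

The semicircular arc contributes B_arc = μ₀I·π/(4πR) = μ₀I/(4R) = 4.87×10⁻⁴ T.
Each semi-infinite lead is at perpendicular distance R = 0.00781 m from the centre, with the perpendicular foot at its near end, so it contributes μ₀I/(4πR); both point the same way, together 3.10×10⁻⁴ T.
Arc and leads all point the same direction: B = 4.87×10⁻⁴ + 3.10×10⁻⁴ = 7.97×10⁻⁴ T.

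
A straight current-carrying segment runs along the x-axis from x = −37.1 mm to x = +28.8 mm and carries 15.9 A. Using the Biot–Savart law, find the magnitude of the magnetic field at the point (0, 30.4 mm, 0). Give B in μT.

For a finite straight segment, B = (μ₀I/4πd)(sinθ₁ + sinθ₂), where θ₁, θ₂ are the angles from the perpendicular to each end.
The perpendicular distance is d = 0.0304 m; the end-offsets along the wire are a = 0.0371 m and b = 0.0288 m.
sinθ₁ = 0.0371/√(0.0371²+0.0304²) = 0.7735; sinθ₂ = 0.0288/√(0.0288²+0.0304²) = 0.6877.
B = (4π×10⁻⁷ × 15.9) / (4π × 0.0304) × (0.7735 + 0.6877) = 7.64×10⁻⁵ T.

B ≈ 76.4 μT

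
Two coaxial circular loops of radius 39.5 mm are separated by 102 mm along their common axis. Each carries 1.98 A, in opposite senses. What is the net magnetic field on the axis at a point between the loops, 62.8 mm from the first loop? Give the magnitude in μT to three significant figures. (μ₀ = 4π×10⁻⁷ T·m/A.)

B ≈ 6.51 μT

Each loop contributes B = μ₀IR²/[2(R²+z²)^(3/2)] on the axis, with z measured from that loop.
Loop 1 (z = 0.0628 m): B₁ = 4.75×10⁻⁶ T. Loop 2 (z = 0.0392 m): B₂ = 1.13×10⁻⁵ T.
The fields oppose: B = |B₁ − B₂| = 6.51×10⁻⁶ T.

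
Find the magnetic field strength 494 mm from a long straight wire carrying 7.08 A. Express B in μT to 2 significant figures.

For an infinitely long straight wire, B = μ₀I/(2πd).
B = (4π×10⁻⁷ × 7.08) / (2π × 0.494) = 2.87×10⁻⁶ T.

B ≈ 2.9 μT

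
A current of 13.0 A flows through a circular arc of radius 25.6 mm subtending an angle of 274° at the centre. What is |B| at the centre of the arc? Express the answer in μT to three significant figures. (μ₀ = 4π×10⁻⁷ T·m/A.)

B ≈ 243 μT

The Biot–Savart field of a circular arc at its centre is B = μ₀Iφ/(4πR), with φ = 4.782 rad.
B = (4π×10⁻⁷ × 13.0 × 4.782) / (4π × 0.0256) = 2.43×10⁻⁴ T.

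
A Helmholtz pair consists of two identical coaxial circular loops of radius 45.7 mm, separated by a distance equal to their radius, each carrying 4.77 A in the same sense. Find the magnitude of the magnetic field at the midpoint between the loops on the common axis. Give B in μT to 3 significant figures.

Each loop contributes B = μ₀IR²/[2(R²+z²)^(3/2)] on the axis, with z measured from that loop.
Loop 1 (z = 0.02285 m): B₁ = 4.69×10⁻⁵ T. Loop 2 (z = 0.02285 m): B₂ = 4.69×10⁻⁵ T.
The fields add: B = B₁ + B₂ = 9.39×10⁻⁵ T.

B ≈ 93.9 μT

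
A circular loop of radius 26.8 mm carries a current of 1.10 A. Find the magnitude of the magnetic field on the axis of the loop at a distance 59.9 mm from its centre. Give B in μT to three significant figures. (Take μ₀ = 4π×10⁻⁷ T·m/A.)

B ≈ 1.76 μT

On the axis of a circular loop, B = μ₀IR² / [2(R²+z²)^(3/2)].
R² + z² = (0.0268)² + (0.0599)² = 0.004306 m², and (R²+z²)^(3/2) = 2.83×10⁻⁴ m³.
B = (4π×10⁻⁷ × 1.10 × 0.0007182) / (2 × 2.83×10⁻⁴) = 1.76×10⁻⁶ T.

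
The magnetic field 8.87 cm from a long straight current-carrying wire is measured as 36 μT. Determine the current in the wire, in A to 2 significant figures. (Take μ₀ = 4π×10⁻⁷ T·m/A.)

I ≈ 16 A

For a long straight wire B = μ₀I/(2πd), so I = 2πdB/μ₀.
I = 2π × 0.0887 × 3.60×10⁻⁵ / (4π×10⁻⁷) = 16.0 A.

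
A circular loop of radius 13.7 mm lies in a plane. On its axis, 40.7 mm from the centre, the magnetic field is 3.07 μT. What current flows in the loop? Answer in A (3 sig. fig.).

I ≈ 2.06 A

On the axis of a loop, B = μ₀IR²/[2(R²+z²)^(3/2)], so I = 2B(R²+z²)^(3/2)/(μ₀R²).
R² + z² = 0.0001877 + 0.001656 = 0.001844 m²; raised to 3/2 gives 7.92×10⁻⁵ m³.
I = 2 × 3.07×10⁻⁶ × 7.92×10⁻⁵ / (1.26×10⁻⁶ × 0.0001877) = 2.06 A.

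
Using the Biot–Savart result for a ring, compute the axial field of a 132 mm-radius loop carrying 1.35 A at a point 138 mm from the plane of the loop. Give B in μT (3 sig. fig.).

On the axis of a circular loop, B = μ₀IR² / [2(R²+z²)^(3/2)].
R² + z² = (0.132)² + (0.138)² = 0.03647 m², and (R²+z²)^(3/2) = 6.96×10⁻³ m³.
B = (4π×10⁻⁷ × 1.35 × 0.01742) / (2 × 6.96×10⁻³) = 2.12×10⁻⁶ T.

B ≈ 2.12 μT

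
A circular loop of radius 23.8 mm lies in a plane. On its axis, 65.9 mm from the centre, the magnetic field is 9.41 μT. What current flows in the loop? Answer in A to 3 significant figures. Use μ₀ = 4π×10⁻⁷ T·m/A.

On the axis of a loop, B = μ₀IR²/[2(R²+z²)^(3/2)], so I = 2B(R²+z²)^(3/2)/(μ₀R²).
R² + z² = 0.0005664 + 0.004343 = 0.004909 m²; raised to 3/2 gives 3.44×10⁻⁴ m³.
I = 2 × 9.41×10⁻⁶ × 3.44×10⁻⁴ / (1.26×10⁻⁶ × 0.0005664) = 9.09 A.

I ≈ 9.09 A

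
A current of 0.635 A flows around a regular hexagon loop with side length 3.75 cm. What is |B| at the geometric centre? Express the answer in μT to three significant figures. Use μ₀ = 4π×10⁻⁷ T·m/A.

Each side is a finite straight segment at perpendicular distance d = a/(2 tan(π/6)) = 0.03248 m from the centre, with end-angles ±π/6.
One side contributes B₁ = (μ₀I/4πd)·2 sin(π/6) = 1.96×10⁻⁶ T.
All 6 sides add in the same direction: B = 6 × 1.96×10⁻⁶ = 1.17×10⁻⁵ T.

B ≈ 11.7 μT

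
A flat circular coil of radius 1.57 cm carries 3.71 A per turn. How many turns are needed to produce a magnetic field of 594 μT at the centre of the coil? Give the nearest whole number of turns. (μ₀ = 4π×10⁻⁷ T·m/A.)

For an N-turn coil, B = Nμ₀I/(2R). A single turn gives B₁ = 1.48×10⁻⁴ T with R = 0.0157 m.
N = B/B₁ = 5.94×10⁻⁴ / 1.48×10⁻⁴ = 4.00.

N = 4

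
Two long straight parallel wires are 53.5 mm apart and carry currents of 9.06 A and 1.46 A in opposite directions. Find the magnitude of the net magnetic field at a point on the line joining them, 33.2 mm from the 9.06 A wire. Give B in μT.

B ≈ 69.0 μT

Each long wire gives B = μ₀I/(2πd). Distances are d₁ = 0.0332 m and d₂ = 0.0203 m.
B₁ = 5.46×10⁻⁵ T, B₂ = 1.44×10⁻⁵ T.
Between antiparallel currents both contributions point the same way, so they add. B = B₁ + B₂ = 5.46×10⁻⁵ + 1.44×10⁻⁵ = 6.90×10⁻⁵ T.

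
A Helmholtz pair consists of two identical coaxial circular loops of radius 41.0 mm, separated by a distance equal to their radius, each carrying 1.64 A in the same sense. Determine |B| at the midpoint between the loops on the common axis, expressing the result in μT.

B ≈ 36.0 μT

Each loop contributes B = μ₀IR²/[2(R²+z²)^(3/2)] on the axis, with z measured from that loop.
Loop 1 (z = 0.0205 m): B₁ = 1.80×10⁻⁵ T. Loop 2 (z = 0.0205 m): B₂ = 1.80×10⁻⁵ T.
The fields add: B = B₁ + B₂ = 3.60×10⁻⁵ T.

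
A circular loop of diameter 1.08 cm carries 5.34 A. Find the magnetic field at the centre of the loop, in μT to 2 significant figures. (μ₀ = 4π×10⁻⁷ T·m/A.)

B ≈ 620 μT

At the centre of a circular loop the Biot–Savart law gives B = μ₀I/(2R) (so R = 0.0054 m).
B = (4π×10⁻⁷ × 5.34) / (2 × 0.0054) = 6.21×10⁻⁴ T.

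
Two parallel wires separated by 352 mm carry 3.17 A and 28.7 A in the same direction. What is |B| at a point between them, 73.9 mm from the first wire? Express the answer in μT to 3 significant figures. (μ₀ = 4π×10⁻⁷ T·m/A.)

B ≈ 12.1 μT

Each long wire gives B = μ₀I/(2πd). Distances are d₁ = 0.0739 m and d₂ = 0.2781 m.
B₁ = 8.58×10⁻⁶ T, B₂ = 2.06×10⁻⁵ T.
Between parallel currents the two contributions point in opposite directions, so they subtract. B = |B₁ − B₂| = |8.58×10⁻⁶ − 2.06×10⁻⁵| = 1.21×10⁻⁵ T.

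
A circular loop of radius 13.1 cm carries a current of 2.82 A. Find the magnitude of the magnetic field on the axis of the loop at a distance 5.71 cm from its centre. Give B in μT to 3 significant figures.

B ≈ 10.4 μT

On the axis of a circular loop, B = μ₀IR² / [2(R²+z²)^(3/2)].
R² + z² = (0.131)² + (0.0571)² = 0.02042 m², and (R²+z²)^(3/2) = 2.92×10⁻³ m³.
B = (4π×10⁻⁷ × 2.82 × 0.01716) / (2 × 2.92×10⁻³) = 1.04×10⁻⁵ T.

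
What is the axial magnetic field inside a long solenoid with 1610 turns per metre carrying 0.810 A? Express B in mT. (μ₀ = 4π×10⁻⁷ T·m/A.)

Inside a long solenoid, B = μ₀nI with n = 1610 turns/m.
B = 4π×10⁻⁷ × 1610 × 0.810 = 1.64×10⁻³ T.

B ≈ 1.64 mT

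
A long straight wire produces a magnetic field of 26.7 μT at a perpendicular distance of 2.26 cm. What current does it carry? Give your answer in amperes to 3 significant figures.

For a long straight wire B = μ₀I/(2πd), so I = 2πdB/μ₀.
I = 2π × 0.0226 × 2.67×10⁻⁵ / (4π×10⁻⁷) = 3.02 A.

I ≈ 3.02 A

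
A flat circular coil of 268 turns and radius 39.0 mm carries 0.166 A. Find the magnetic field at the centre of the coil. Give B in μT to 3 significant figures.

For an N-turn flat coil, B = Nμ₀I/(2R) with R = 0.039 m.
B = 268 × 2.67×10⁻⁶ T = 7.17×10⁻⁴ T.

B ≈ 717 μT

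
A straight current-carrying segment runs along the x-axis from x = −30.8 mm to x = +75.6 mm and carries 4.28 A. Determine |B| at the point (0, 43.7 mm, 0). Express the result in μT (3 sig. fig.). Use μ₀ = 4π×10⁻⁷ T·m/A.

B ≈ 14.1 μT

For a finite straight segment, B = (μ₀I/4πd)(sinθ₁ + sinθ₂), where θ₁, θ₂ are the angles from the perpendicular to each end.
The perpendicular distance is d = 0.0437 m; the end-offsets along the wire are a = 0.0308 m and b = 0.0756 m.
sinθ₁ = 0.0308/√(0.0308²+0.0437²) = 0.5761; sinθ₂ = 0.0756/√(0.0756²+0.0437²) = 0.8658.
B = (4π×10⁻⁷ × 4.28) / (4π × 0.0437) × (0.5761 + 0.8658) = 1.41×10⁻⁵ T.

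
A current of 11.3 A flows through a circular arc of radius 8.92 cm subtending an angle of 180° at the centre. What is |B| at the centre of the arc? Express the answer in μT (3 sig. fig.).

B ≈ 39.8 μT

The Biot–Savart field of a circular arc at its centre is B = μ₀Iφ/(4πR), with φ = 3.142 rad.
B = (4π×10⁻⁷ × 11.3 × 3.142) / (4π × 0.0892) = 3.98×10⁻⁵ T.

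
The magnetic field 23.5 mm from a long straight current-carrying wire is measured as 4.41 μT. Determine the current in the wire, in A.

For a long straight wire B = μ₀I/(2πd), so I = 2πdB/μ₀.
I = 2π × 0.0235 × 4.41×10⁻⁶ / (4π×10⁻⁷) = 0.518 A.

I ≈ 0.518 A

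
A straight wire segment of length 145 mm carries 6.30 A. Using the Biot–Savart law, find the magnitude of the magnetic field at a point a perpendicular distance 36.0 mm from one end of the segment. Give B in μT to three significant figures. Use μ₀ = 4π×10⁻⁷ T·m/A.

For a finite straight segment, B = (μ₀I/4πd)(sinθ₁ + sinθ₂), where θ₁, θ₂ are the angles from the perpendicular to each end.
The perpendicular foot is at one end, so the two end-offsets along the wire are 0 and L = 0.145 m.
sinθ₁ = 0/√(0²+0.036²) = 0.0000; sinθ₂ = 0.145/√(0.145²+0.036²) = 0.9705.
B = (4π×10⁻⁷ × 6.30) / (4π × 0.036) × (0.0000 + 0.9705) = 1.70×10⁻⁵ T.

B ≈ 17.0 μT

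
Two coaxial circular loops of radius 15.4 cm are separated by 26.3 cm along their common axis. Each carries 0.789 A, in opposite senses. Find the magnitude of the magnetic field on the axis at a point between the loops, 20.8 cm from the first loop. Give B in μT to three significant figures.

B ≈ 2.01 μT

Each loop contributes B = μ₀IR²/[2(R²+z²)^(3/2)] on the axis, with z measured from that loop.
Loop 1 (z = 0.208 m): B₁ = 6.78×10⁻⁷ T. Loop 2 (z = 0.055 m): B₂ = 2.69×10⁻⁶ T.
The fields oppose: B = |B₁ − B₂| = 2.01×10⁻⁶ T.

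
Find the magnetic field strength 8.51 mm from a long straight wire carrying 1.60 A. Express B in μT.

For an infinitely long straight wire, B = μ₀I/(2πd).
B = (4π×10⁻⁷ × 1.60) / (2π × 0.00851) = 3.76×10⁻⁵ T.

B ≈ 37.6 μT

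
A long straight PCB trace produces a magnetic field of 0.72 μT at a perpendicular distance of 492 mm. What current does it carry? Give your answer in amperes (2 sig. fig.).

For a long straight wire B = μ₀I/(2πd), so I = 2πdB/μ₀.
I = 2π × 0.492 × 7.20×10⁻⁷ / (4π×10⁻⁷) = 1.77 A.

I ≈ 1.8 A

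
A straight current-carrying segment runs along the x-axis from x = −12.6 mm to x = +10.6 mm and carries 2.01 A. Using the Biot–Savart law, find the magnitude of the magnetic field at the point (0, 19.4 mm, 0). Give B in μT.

B ≈ 10.6 μT

For a finite straight segment, B = (μ₀I/4πd)(sinθ₁ + sinθ₂), where θ₁, θ₂ are the angles from the perpendicular to each end.
The perpendicular distance is d = 0.0194 m; the end-offsets along the wire are a = 0.0126 m and b = 0.0106 m.
sinθ₁ = 0.0126/√(0.0126²+0.0194²) = 0.5447; sinθ₂ = 0.0106/√(0.0106²+0.0194²) = 0.4795.
B = (4π×10⁻⁷ × 2.01) / (4π × 0.0194) × (0.5447 + 0.4795) = 1.06×10⁻⁵ T.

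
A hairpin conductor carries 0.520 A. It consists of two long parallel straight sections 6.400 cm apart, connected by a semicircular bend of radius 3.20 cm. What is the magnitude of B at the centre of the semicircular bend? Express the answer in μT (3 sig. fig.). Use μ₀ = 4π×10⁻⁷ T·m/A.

B ≈ 8.36 μT

The semicircular arc contributes B_arc = μ₀I·π/(4πR) = μ₀I/(4R) = 5.11×10⁻⁶ T.
Each semi-infinite lead is at perpendicular distance R = 0.032 m from the centre, with the perpendicular foot at its near end, so it contributes μ₀I/(4πR); both point the same way, together 3.25×10⁻⁶ T.
Arc and leads all point the same direction: B = 5.11×10⁻⁶ + 3.25×10⁻⁶ = 8.36×10⁻⁶ T.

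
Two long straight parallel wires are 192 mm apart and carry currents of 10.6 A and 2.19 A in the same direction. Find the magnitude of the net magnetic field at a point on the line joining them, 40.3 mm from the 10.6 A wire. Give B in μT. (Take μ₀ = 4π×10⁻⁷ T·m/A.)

B ≈ 49.7 μT

Each long wire gives B = μ₀I/(2πd). Distances are d₁ = 0.0403 m and d₂ = 0.1517 m.
B₁ = 5.26×10⁻⁵ T, B₂ = 2.89×10⁻⁶ T.
Between parallel currents the two contributions point in opposite directions, so they subtract. B = |B₁ − B₂| = |5.26×10⁻⁵ − 2.89×10⁻⁶| = 4.97×10⁻⁵ T.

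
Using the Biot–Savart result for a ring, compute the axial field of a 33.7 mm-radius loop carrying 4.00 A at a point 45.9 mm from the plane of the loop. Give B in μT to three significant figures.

On the axis of a circular loop, B = μ₀IR² / [2(R²+z²)^(3/2)].
R² + z² = (0.0337)² + (0.0459)² = 0.003242 m², and (R²+z²)^(3/2) = 1.85×10⁻⁴ m³.
B = (4π×10⁻⁷ × 4.00 × 0.001136) / (2 × 1.85×10⁻⁴) = 1.55×10⁻⁵ T.

B ≈ 15.5 μT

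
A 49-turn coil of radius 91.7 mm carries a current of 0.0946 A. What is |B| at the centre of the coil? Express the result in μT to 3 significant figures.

B ≈ 31.8 μT

For an N-turn flat coil, B = Nμ₀I/(2R) with R = 0.0917 m.
B = 49 × 6.48×10⁻⁷ T = 3.18×10⁻⁵ T.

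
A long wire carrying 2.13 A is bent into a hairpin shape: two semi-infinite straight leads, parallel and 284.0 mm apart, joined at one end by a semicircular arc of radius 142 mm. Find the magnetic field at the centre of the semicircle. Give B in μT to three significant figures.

The semicircular arc contributes B_arc = μ₀I·π/(4πR) = μ₀I/(4R) = 4.71×10⁻⁶ T.
Each semi-infinite lead is at perpendicular distance R = 0.142 m from the centre, with the perpendicular foot at its near end, so it contributes μ₀I/(4πR); both point the same way, together 3.00×10⁻⁶ T.
Arc and leads all point the same direction: B = 4.71×10⁻⁶ + 3.00×10⁻⁶ = 7.71×10⁻⁶ T.

B ≈ 7.71 μT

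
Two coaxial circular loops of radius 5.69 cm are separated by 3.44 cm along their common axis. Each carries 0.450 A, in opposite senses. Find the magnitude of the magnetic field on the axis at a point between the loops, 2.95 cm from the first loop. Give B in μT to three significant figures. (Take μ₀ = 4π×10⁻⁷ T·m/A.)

B ≈ 1.44 μT

Each loop contributes B = μ₀IR²/[2(R²+z²)^(3/2)] on the axis, with z measured from that loop.
Loop 1 (z = 0.0295 m): B₁ = 3.48×10⁻⁶ T. Loop 2 (z = 0.0049 m): B₂ = 4.91×10⁻⁶ T.
The fields oppose: B = |B₁ − B₂| = 1.44×10⁻⁶ T.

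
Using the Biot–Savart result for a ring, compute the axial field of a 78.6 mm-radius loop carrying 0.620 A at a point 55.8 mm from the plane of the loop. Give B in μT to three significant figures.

On the axis of a circular loop, B = μ₀IR² / [2(R²+z²)^(3/2)].
R² + z² = (0.0786)² + (0.0558)² = 0.009292 m², and (R²+z²)^(3/2) = 8.96×10⁻⁴ m³.
B = (4π×10⁻⁷ × 0.620 × 0.006178) / (2 × 8.96×10⁻⁴) = 2.69×10⁻⁶ T.

B ≈ 2.69 μT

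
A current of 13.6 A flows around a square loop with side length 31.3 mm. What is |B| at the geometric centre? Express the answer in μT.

B ≈ 492 μT

Each side is a finite straight segment at perpendicular distance d = a/(2 tan(π/4)) = 0.01565 m from the centre, with end-angles ±π/4.
One side contributes B₁ = (μ₀I/4πd)·2 sin(π/4) = 1.23×10⁻⁴ T.
All 4 sides add in the same direction: B = 4 × 1.23×10⁻⁴ = 4.92×10⁻⁴ T.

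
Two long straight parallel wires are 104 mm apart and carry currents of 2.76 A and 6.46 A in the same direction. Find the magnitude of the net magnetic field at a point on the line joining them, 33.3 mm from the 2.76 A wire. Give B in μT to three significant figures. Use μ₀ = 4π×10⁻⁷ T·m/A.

B ≈ 1.70 μT

Each long wire gives B = μ₀I/(2πd). Distances are d₁ = 0.0333 m and d₂ = 0.0707 m.
B₁ = 1.66×10⁻⁵ T, B₂ = 1.83×10⁻⁵ T.
Between parallel currents the two contributions point in opposite directions, so they subtract. B = |B₁ − B₂| = |1.66×10⁻⁵ − 1.83×10⁻⁵| = 1.70×10⁻⁶ T.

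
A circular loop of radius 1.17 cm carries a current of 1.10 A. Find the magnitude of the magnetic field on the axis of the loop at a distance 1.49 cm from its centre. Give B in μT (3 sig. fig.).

B ≈ 13.9 μT

On the axis of a circular loop, B = μ₀IR² / [2(R²+z²)^(3/2)].
R² + z² = (0.0117)² + (0.0149)² = 0.0003589 m², and (R²+z²)^(3/2) = 6.80×10⁻⁶ m³.
B = (4π×10⁻⁷ × 1.10 × 0.0001369) / (2 × 6.80×10⁻⁶) = 1.39×10⁻⁵ T.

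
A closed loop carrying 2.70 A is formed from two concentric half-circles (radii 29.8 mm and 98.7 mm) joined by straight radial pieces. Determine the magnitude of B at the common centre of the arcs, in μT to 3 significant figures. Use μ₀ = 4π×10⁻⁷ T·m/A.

The radial connectors point toward the centre, so dl × r̂ = 0 and they contribute nothing.
Each semicircle gives μ₀I/(4R): inner arc 2.85×10⁻⁵ T, outer arc 8.59×10⁻⁶ T.
The two arcs carry current in opposite angular senses, so their fields oppose: B = |2.85×10⁻⁵ − 8.59×10⁻⁶| = 1.99×10⁻⁵ T.

B ≈ 19.9 μT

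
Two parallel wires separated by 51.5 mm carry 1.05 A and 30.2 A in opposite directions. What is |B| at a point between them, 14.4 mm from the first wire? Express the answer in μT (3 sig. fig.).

B ≈ 177 μT

Each long wire gives B = μ₀I/(2πd). Distances are d₁ = 0.0144 m and d₂ = 0.0371 m.
B₁ = 1.46×10⁻⁵ T, B₂ = 1.63×10⁻⁴ T.
Between antiparallel currents both contributions point the same way, so they add. B = B₁ + B₂ = 1.46×10⁻⁵ + 1.63×10⁻⁴ = 1.77×10⁻⁴ T.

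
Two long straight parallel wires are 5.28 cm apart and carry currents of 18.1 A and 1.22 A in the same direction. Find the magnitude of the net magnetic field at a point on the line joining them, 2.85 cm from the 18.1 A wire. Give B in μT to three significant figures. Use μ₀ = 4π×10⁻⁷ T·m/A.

B ≈ 117 μT

Each long wire gives B = μ₀I/(2πd). Distances are d₁ = 0.0285 m and d₂ = 0.0243 m.
B₁ = 1.27×10⁻⁴ T, B₂ = 1.00×10⁻⁵ T.
Between parallel currents the two contributions point in opposite directions, so they subtract. B = |B₁ − B₂| = |1.27×10⁻⁴ − 1.00×10⁻⁵| = 1.17×10⁻⁴ T.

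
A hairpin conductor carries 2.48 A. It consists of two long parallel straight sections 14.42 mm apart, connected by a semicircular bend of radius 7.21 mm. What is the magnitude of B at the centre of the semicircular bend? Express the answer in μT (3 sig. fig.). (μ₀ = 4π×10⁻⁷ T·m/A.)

The semicircular arc contributes B_arc = μ₀I·π/(4πR) = μ₀I/(4R) = 1.08×10⁻⁴ T.
Each semi-infinite lead is at perpendicular distance R = 0.00721 m from the centre, with the perpendicular foot at its near end, so it contributes μ₀I/(4πR); both point the same way, together 6.88×10⁻⁵ T.
Arc and leads all point the same direction: B = 1.08×10⁻⁴ + 6.88×10⁻⁵ = 1.77×10⁻⁴ T.

B ≈ 177 μT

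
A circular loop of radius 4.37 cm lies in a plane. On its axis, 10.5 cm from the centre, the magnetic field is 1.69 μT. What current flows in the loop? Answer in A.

On the axis of a loop, B = μ₀IR²/[2(R²+z²)^(3/2)], so I = 2B(R²+z²)^(3/2)/(μ₀R²).
R² + z² = 0.00191 + 0.01102 = 0.01293 m²; raised to 3/2 gives 1.47×10⁻³ m³.
I = 2 × 1.69×10⁻⁶ × 1.47×10⁻³ / (1.26×10⁻⁶ × 0.00191) = 2.07 A.

I ≈ 2.07 A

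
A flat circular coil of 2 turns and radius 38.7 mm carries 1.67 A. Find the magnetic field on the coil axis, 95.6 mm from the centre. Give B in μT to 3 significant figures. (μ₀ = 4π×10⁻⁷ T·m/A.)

For an N-turn flat coil, B = Nμ₀IR²/[2(R²+z²)^(3/2)] with R = 0.0387 m, z = 0.0956 m.
B = 2 × 1.43×10⁻⁶ T = 2.86×10⁻⁶ T.

B ≈ 2.86 μT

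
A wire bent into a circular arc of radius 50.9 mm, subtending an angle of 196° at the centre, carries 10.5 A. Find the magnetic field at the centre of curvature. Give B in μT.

The Biot–Savart field of a circular arc at its centre is B = μ₀Iφ/(4πR), with φ = 3.421 rad.
B = (4π×10⁻⁷ × 10.5 × 3.421) / (4π × 0.0509) = 7.06×10⁻⁵ T.

B ≈ 70.6 μT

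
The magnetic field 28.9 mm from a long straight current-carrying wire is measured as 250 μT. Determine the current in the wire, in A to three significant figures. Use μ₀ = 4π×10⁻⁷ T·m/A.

For a long straight wire B = μ₀I/(2πd), so I = 2πdB/μ₀.
I = 2π × 0.0289 × 2.50×10⁻⁴ / (4π×10⁻⁷) = 36.1 A.

I ≈ 36.1 A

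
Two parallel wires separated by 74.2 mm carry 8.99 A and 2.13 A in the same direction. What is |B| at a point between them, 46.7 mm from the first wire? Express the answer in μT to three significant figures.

B ≈ 23.0 μT

Each long wire gives B = μ₀I/(2πd). Distances are d₁ = 0.0467 m and d₂ = 0.0275 m.
B₁ = 3.85×10⁻⁵ T, B₂ = 1.55×10⁻⁵ T.
Between parallel currents the two contributions point in opposite directions, so they subtract. B = |B₁ − B₂| = |3.85×10⁻⁵ − 1.55×10⁻⁵| = 2.30×10⁻⁵ T.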